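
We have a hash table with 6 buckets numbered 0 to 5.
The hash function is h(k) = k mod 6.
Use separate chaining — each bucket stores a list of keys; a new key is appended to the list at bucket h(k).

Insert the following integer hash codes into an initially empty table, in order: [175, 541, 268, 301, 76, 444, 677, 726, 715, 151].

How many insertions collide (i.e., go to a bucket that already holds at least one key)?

6

Insert 175: h=1, bucket 1 empty -> new chain.
Insert 541: h=1, bucket 1 nonempty -> append to chain.
Insert 268: h=4, bucket 4 empty -> new chain.
Insert 301: h=1, bucket 1 nonempty -> append to chain.
Insert 76: h=4, bucket 4 nonempty -> append to chain.
Insert 444: h=0, bucket 0 empty -> new chain.
Insert 677: h=5, bucket 5 empty -> new chain.
Insert 726: h=0, bucket 0 nonempty -> append to chain.
Insert 715: h=1, bucket 1 nonempty -> append to chain.
Insert 151: h=1, bucket 1 nonempty -> append to chain.
Final buckets:
0: 444 -> 726
1: 175 -> 541 -> 301 -> 715 -> 151
2: —
3: —
4: 268 -> 76
5: 677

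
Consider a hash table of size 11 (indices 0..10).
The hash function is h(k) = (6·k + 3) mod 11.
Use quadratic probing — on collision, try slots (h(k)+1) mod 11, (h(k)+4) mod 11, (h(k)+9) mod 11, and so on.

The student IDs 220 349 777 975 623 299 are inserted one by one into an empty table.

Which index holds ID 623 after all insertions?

220 hashes to 3; slot 3 is free => place at 3.
349 hashes to 7; slot 7 is free => place at 7.
777 hashes to 1; slot 1 is free => place at 1.
975 hashes to 1; 1 taken => place at 2.
623 hashes to 1; 1,2 taken => place at 5.
299 hashes to 4; slot 4 is free => place at 4.
Table: [., 777, 975, 220, 299, 623, ., 349, ., ., .]

5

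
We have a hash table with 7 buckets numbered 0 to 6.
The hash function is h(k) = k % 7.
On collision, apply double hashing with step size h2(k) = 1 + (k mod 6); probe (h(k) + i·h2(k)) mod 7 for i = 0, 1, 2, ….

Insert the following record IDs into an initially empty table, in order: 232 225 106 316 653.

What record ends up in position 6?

232 hashes to 1; slot 1 is free → place at 1.
225 hashes to 1, h2=4; 1 taken → place at 5.
106 hashes to 1, h2=5; 1 taken → place at 6.
316 hashes to 1, h2=5; 1,6 taken → place at 4.
653 hashes to 2; slot 2 is free → place at 2.
Table: [-, 232, 653, -, 316, 225, 106]

106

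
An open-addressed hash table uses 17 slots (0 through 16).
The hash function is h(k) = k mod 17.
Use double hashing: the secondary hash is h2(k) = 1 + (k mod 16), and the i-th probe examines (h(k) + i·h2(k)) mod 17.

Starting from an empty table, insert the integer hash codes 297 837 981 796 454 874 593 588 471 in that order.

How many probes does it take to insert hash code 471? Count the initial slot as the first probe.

297 hashes to 8; slot 8 is free => place at 8.
837 hashes to 4; slot 4 is free => place at 4.
981 hashes to 12; slot 12 is free => place at 12.
796 hashes to 14; slot 14 is free => place at 14.
454 hashes to 12, h2=7; 12 taken => place at 2.
874 hashes to 7; slot 7 is free => place at 7.
593 hashes to 15; slot 15 is free => place at 15.
588 hashes to 10; slot 10 is free => place at 10.
471 hashes to 12, h2=8; 12 taken => place at 3.
Table: [-, -, 454, 471, 837, -, -, 874, 297, -, 588, -, 981, -, 796, 593, -]

2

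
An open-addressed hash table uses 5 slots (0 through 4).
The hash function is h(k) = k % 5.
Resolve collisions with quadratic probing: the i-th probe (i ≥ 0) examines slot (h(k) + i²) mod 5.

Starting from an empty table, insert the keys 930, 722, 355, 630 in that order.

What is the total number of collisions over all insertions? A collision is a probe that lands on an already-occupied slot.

930: h=0 => slot 0
722: h=2 => slot 2
355: h=0, probe 0,1 => slot 1
630: h=0, probe 0,1,4 => slot 4
Table: [930, 355, 722, ∅, 630]

3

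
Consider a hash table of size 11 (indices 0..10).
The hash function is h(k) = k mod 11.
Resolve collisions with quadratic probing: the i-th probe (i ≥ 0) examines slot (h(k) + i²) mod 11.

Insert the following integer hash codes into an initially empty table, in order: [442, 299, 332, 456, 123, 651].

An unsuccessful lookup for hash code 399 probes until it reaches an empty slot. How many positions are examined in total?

Insert 442: h=2, slot 2 empty => index 2.
Insert 299: h=2, slot 2 occupied => index 3.
Insert 332: h=2, slots 2,3 occupied => index 6.
Insert 456: h=5, slot 5 empty => index 5.
Insert 123: h=2, slots 2,3,6 occupied => index 0.
Insert 651: h=2, slots 2,3,6,0 occupied => index 7.
Table: [123, ., 442, 299, ., 456, 332, 651, ., ., .]
Lookup 399: h=3, probe 3,4 → slot 4 empty, not found.

2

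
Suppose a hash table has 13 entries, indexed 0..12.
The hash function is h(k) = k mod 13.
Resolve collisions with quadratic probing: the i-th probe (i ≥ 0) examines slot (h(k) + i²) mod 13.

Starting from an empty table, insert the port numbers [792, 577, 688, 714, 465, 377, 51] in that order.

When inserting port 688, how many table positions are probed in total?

792: h=12 -> slot 12
577: h=5 -> slot 5
688: h=12, probe 12,0 -> slot 0
714: h=12, probe 12,0,3 -> slot 3
465: h=10 -> slot 10
377: h=0, probe 0,1 -> slot 1
51: h=12, probe 12,0,3,8 -> slot 8
Table: [688, 377, -, 714, -, 577, -, -, 51, -, 465, -, 792]

2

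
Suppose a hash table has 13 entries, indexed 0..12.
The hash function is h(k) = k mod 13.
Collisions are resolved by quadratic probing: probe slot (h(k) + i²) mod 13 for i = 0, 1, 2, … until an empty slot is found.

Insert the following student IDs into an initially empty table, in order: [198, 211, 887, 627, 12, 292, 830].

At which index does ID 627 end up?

Insert 198: h=3, slot 3 empty -> index 3.
Insert 211: h=3, slot 3 occupied -> index 4.
Insert 887: h=3, slots 3,4 occupied -> index 7.
Insert 627: h=3, slots 3,4,7 occupied -> index 12.
Insert 12: h=12, slot 12 occupied -> index 0.
Insert 292: h=6, slot 6 empty -> index 6.
Insert 830: h=11, slot 11 empty -> index 11.
Table: [12, -, -, 198, 211, -, 292, 887, -, -, -, 830, 627]

12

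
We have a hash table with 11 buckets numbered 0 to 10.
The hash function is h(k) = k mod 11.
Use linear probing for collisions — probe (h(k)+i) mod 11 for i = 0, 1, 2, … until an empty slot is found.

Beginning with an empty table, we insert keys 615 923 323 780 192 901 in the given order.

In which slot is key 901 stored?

615 hashes to 10; slot 10 is free -> place at 10.
923 hashes to 10; 10 taken -> place at 0.
323 hashes to 4; slot 4 is free -> place at 4.
780 hashes to 10; 10,0 taken -> place at 1.
192 hashes to 5; slot 5 is free -> place at 5.
901 hashes to 10; 10,0,1 taken -> place at 2.
Table: [923, 780, 901, -, 323, 192, -, -, -, -, 615]

2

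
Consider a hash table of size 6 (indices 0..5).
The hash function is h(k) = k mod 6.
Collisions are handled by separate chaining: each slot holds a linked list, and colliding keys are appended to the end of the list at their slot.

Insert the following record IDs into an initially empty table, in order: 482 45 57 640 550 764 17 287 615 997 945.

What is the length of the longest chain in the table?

482 -> bucket 2
45 -> bucket 3
57 -> bucket 3 (collision)
640 -> bucket 4
550 -> bucket 4 (collision)
764 -> bucket 2 (collision)
17 -> bucket 5
287 -> bucket 5 (collision)
615 -> bucket 3 (collision)
997 -> bucket 1
945 -> bucket 3 (collision)
Final buckets:
0: ∅
1: 997
2: 482 -> 764
3: 45 -> 57 -> 615 -> 945
4: 640 -> 550
5: 17 -> 287

4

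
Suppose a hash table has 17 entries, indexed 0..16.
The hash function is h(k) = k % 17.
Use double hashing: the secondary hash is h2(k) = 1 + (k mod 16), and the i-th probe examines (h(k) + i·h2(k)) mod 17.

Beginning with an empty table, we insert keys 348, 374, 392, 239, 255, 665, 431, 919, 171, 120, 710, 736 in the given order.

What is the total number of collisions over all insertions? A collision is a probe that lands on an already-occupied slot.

348: h=8 → slot 8
374: h=0 → slot 0
392: h=1 → slot 1
239: h=1, h2=16, probe 1,0,16 → slot 16
255: h=0, h2=16, probe 0,16,15 → slot 15
665: h=2 → slot 2
431: h=6 → slot 6
919: h=1, h2=8, probe 1,9 → slot 9
171: h=1, h2=12, probe 1,13 → slot 13
120: h=1, h2=9, probe 1,10 → slot 10
710: h=13, h2=7, probe 13,3 → slot 3
736: h=5 → slot 5
Table: [374, 392, 665, 710, ., 736, 431, ., 348, 919, 120, ., ., 171, ., 255, 239]

8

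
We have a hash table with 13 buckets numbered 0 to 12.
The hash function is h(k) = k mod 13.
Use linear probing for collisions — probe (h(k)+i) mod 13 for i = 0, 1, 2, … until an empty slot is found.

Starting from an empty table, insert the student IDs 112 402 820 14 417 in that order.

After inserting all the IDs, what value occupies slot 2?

14

Insert 112: h=8, slot 8 empty => index 8.
Insert 402: h=12, slot 12 empty => index 12.
Insert 820: h=1, slot 1 empty => index 1.
Insert 14: h=1, slot 1 occupied => index 2.
Insert 417: h=1, slots 1,2 occupied => index 3.
Table: [∅, 820, 14, 417, ∅, ∅, ∅, ∅, 112, ∅, ∅, ∅, 402]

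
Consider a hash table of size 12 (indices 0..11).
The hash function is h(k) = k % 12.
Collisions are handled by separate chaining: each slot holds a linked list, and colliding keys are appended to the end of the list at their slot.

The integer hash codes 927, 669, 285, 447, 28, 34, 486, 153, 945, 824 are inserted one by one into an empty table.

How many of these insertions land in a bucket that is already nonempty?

4

Insert 927: h=3, bucket 3 empty -> new chain.
Insert 669: h=9, bucket 9 empty -> new chain.
Insert 285: h=9, bucket 9 nonempty -> append to chain.
Insert 447: h=3, bucket 3 nonempty -> append to chain.
Insert 28: h=4, bucket 4 empty -> new chain.
Insert 34: h=10, bucket 10 empty -> new chain.
Insert 486: h=6, bucket 6 empty -> new chain.
Insert 153: h=9, bucket 9 nonempty -> append to chain.
Insert 945: h=9, bucket 9 nonempty -> append to chain.
Insert 824: h=8, bucket 8 empty -> new chain.
Final buckets:
0: .
1: .
2: .
3: 927 -> 447
4: 28
5: .
6: 486
7: .
8: 824
9: 669 -> 285 -> 153 -> 945
10: 34
11: .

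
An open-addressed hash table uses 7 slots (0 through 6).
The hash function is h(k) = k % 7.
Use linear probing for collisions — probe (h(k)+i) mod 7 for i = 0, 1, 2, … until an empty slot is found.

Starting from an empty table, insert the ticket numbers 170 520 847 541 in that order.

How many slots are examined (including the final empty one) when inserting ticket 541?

170 hashes to 2; slot 2 is free → place at 2.
520 hashes to 2; 2 taken → place at 3.
847 hashes to 0; slot 0 is free → place at 0.
541 hashes to 2; 2,3 taken → place at 4.
Table: [847, ., 170, 520, 541, ., .]

3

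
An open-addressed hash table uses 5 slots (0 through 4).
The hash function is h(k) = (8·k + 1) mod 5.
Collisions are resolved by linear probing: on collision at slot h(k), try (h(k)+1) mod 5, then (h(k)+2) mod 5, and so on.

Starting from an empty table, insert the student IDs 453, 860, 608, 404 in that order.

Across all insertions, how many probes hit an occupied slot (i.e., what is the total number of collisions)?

Insert 453: h=0, slot 0 empty => index 0.
Insert 860: h=1, slot 1 empty => index 1.
Insert 608: h=0, slots 0,1 occupied => index 2.
Insert 404: h=3, slot 3 empty => index 3.
Table: [453, 860, 608, 404, -]

2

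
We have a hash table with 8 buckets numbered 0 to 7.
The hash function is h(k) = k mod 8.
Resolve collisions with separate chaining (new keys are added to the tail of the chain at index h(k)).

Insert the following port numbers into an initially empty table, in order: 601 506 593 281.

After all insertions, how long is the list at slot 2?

Insert 601: h=1, bucket 1 empty → new chain.
Insert 506: h=2, bucket 2 empty → new chain.
Insert 593: h=1, bucket 1 nonempty → append to chain.
Insert 281: h=1, bucket 1 nonempty → append to chain.
Final buckets:
0: .
1: 601 -> 593 -> 281
2: 506
3: .
4: .
5: .
6: .
7: .

1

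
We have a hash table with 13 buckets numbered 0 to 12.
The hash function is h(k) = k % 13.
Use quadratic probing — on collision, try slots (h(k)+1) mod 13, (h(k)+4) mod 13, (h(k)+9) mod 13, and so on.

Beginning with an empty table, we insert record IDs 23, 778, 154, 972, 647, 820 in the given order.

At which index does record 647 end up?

6

Insert 23: h=10, slot 10 empty => index 10.
Insert 778: h=11, slot 11 empty => index 11.
Insert 154: h=11, slot 11 occupied => index 12.
Insert 972: h=10, slots 10,11 occupied => index 1.
Insert 647: h=10, slots 10,11,1 occupied => index 6.
Insert 820: h=1, slot 1 occupied => index 2.
Table: [., 972, 820, ., ., ., 647, ., ., ., 23, 778, 154]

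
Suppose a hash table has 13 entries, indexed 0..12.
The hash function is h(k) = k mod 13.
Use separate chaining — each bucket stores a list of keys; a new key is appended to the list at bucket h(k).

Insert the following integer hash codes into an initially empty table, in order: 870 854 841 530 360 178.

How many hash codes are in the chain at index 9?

4

Insert 870: h=12, bucket 12 empty → new chain.
Insert 854: h=9, bucket 9 empty → new chain.
Insert 841: h=9, bucket 9 nonempty → append to chain.
Insert 530: h=10, bucket 10 empty → new chain.
Insert 360: h=9, bucket 9 nonempty → append to chain.
Insert 178: h=9, bucket 9 nonempty → append to chain.
Final buckets:
0: —
1: —
2: —
3: —
4: —
5: —
6: —
7: —
8: —
9: 854 -> 841 -> 360 -> 178
10: 530
11: —
12: 870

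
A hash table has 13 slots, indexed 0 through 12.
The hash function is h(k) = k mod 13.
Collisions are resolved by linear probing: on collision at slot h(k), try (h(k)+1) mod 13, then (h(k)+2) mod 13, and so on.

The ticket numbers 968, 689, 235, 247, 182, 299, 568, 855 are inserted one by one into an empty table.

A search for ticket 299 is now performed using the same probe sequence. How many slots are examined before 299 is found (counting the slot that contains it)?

5

968: h=6 -> slot 6
689: h=0 -> slot 0
235: h=1 -> slot 1
247: h=0, probe 0,1,2 -> slot 2
182: h=0, probe 0,1,2,3 -> slot 3
299: h=0, probe 0,1,2,3,4 -> slot 4
568: h=9 -> slot 9
855: h=10 -> slot 10
Table: [689, 235, 247, 182, 299, _, 968, _, _, 568, 855, _, _]
Lookup 299: h=0, probe 0,1,2,3,4 → found at 4.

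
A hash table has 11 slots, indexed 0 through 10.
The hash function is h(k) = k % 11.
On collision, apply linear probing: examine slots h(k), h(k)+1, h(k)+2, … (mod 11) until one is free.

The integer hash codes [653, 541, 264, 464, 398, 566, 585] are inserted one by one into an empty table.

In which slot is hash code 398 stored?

653: h=4 -> slot 4
541: h=2 -> slot 2
264: h=0 -> slot 0
464: h=2, probe 2,3 -> slot 3
398: h=2, probe 2,3,4,5 -> slot 5
566: h=5, probe 5,6 -> slot 6
585: h=2, probe 2,3,4,5,6,7 -> slot 7
Table: [264, -, 541, 464, 653, 398, 566, 585, -, -, -]

5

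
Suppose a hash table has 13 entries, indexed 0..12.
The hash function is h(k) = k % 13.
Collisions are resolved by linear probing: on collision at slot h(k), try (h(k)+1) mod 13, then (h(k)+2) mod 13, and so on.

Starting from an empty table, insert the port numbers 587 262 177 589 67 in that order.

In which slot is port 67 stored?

Insert 587: h=2, slot 2 empty -> index 2.
Insert 262: h=2, slot 2 occupied -> index 3.
Insert 177: h=8, slot 8 empty -> index 8.
Insert 589: h=4, slot 4 empty -> index 4.
Insert 67: h=2, slots 2,3,4 occupied -> index 5.
Table: [—, —, 587, 262, 589, 67, —, —, 177, —, —, —, —]

5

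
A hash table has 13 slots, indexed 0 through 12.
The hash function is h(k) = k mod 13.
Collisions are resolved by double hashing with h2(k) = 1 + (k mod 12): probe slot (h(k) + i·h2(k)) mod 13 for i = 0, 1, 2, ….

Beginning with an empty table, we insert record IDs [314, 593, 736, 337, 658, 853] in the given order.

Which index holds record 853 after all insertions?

10

Insert 314: h=2, slot 2 empty -> index 2.
Insert 593: h=8, slot 8 empty -> index 8.
Insert 736: h=8, h2=5, slot 8 occupied -> index 0.
Insert 337: h=12, slot 12 empty -> index 12.
Insert 658: h=8, h2=11, slot 8 occupied -> index 6.
Insert 853: h=8, h2=2, slot 8 occupied -> index 10.
Table: [736, -, 314, -, -, -, 658, -, 593, -, 853, -, 337]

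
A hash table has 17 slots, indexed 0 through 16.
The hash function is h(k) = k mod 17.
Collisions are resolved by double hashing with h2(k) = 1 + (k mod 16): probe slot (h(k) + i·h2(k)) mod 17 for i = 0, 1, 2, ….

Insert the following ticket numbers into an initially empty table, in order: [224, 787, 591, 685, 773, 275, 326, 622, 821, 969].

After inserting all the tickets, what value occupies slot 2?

Insert 224: h=3, slot 3 empty => index 3.
Insert 787: h=5, slot 5 empty => index 5.
Insert 591: h=13, slot 13 empty => index 13.
Insert 685: h=5, h2=14, slot 5 occupied => index 2.
Insert 773: h=8, slot 8 empty => index 8.
Insert 275: h=3, h2=4, slot 3 occupied => index 7.
Insert 326: h=3, h2=7, slot 3 occupied => index 10.
Insert 622: h=10, h2=15, slots 10,8 occupied => index 6.
Insert 821: h=5, h2=6, slot 5 occupied => index 11.
Insert 969: h=0, slot 0 empty => index 0.
Table: [969, —, 685, 224, —, 787, 622, 275, 773, —, 326, 821, —, 591, —, —, —]

685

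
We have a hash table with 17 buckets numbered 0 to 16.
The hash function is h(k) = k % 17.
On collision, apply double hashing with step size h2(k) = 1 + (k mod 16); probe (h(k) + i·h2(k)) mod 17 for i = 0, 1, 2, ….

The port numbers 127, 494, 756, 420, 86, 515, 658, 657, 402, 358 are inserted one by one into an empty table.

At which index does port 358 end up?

2

127 hashes to 8; slot 8 is free → place at 8.
494 hashes to 1; slot 1 is free → place at 1.
756 hashes to 8, h2=5; 8 taken → place at 13.
420 hashes to 12; slot 12 is free → place at 12.
86 hashes to 1, h2=7; 1,8 taken → place at 15.
515 hashes to 5; slot 5 is free → place at 5.
658 hashes to 12, h2=3; 12,15,1 taken → place at 4.
657 hashes to 11; slot 11 is free → place at 11.
402 hashes to 11, h2=3; 11 taken → place at 14.
358 hashes to 1, h2=7; 1,8,15,5,12 taken → place at 2.
Table: [., 494, 358, ., 658, 515, ., ., 127, ., ., 657, 420, 756, 402, 86, .]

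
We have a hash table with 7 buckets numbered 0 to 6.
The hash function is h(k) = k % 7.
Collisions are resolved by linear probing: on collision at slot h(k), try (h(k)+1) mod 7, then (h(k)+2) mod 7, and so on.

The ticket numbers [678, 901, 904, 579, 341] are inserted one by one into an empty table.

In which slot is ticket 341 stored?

678: h=6 -> slot 6
901: h=5 -> slot 5
904: h=1 -> slot 1
579: h=5, probe 5,6,0 -> slot 0
341: h=5, probe 5,6,0,1,2 -> slot 2
Table: [579, 904, 341, ., ., 901, 678]

2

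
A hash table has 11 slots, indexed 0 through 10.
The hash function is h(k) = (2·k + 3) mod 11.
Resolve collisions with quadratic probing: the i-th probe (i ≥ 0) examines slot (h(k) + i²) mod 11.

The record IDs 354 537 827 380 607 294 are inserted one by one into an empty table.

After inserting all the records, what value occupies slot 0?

607

Insert 354: h=7, slot 7 empty -> index 7.
Insert 537: h=10, slot 10 empty -> index 10.
Insert 827: h=7, slot 7 occupied -> index 8.
Insert 380: h=4, slot 4 empty -> index 4.
Insert 607: h=7, slots 7,8 occupied -> index 0.
Insert 294: h=8, slot 8 occupied -> index 9.
Table: [607, -, -, -, 380, -, -, 354, 827, 294, 537]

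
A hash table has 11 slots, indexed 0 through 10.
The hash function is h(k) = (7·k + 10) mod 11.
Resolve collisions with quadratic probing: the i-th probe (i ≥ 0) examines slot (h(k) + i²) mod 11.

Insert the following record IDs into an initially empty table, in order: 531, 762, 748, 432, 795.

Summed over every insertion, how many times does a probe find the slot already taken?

7

531 hashes to 9; slot 9 is free -> place at 9.
762 hashes to 9; 9 taken -> place at 10.
748 hashes to 10; 10 taken -> place at 0.
432 hashes to 9; 9,10 taken -> place at 2.
795 hashes to 9; 9,10,2 taken -> place at 7.
Table: [748, _, 432, _, _, _, _, 795, _, 531, 762]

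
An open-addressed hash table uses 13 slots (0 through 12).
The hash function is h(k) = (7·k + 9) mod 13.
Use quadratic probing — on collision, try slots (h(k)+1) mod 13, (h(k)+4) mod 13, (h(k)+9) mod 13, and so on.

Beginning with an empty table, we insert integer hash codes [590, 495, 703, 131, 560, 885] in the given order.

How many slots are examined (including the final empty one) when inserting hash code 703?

2

Insert 590: h=5, slot 5 empty → index 5.
Insert 495: h=3, slot 3 empty → index 3.
Insert 703: h=3, slot 3 occupied → index 4.
Insert 131: h=3, slots 3,4 occupied → index 7.
Insert 560: h=3, slots 3,4,7 occupied → index 12.
Insert 885: h=3, slots 3,4,7,12 occupied → index 6.
Table: [., ., ., 495, 703, 590, 885, 131, ., ., ., ., 560]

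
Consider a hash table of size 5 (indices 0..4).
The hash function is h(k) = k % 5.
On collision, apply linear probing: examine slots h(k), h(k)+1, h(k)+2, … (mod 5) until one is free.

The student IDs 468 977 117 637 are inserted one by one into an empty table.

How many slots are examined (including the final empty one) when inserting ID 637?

4

Insert 468: h=3, slot 3 empty => index 3.
Insert 977: h=2, slot 2 empty => index 2.
Insert 117: h=2, slots 2,3 occupied => index 4.
Insert 637: h=2, slots 2,3,4 occupied => index 0.
Table: [637, ∅, 977, 468, 117]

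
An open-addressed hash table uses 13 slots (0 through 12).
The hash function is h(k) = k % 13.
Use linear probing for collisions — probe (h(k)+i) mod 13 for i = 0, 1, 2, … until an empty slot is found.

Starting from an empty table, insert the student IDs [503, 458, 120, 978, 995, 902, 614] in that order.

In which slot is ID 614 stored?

8

503 hashes to 9; slot 9 is free => place at 9.
458 hashes to 3; slot 3 is free => place at 3.
120 hashes to 3; 3 taken => place at 4.
978 hashes to 3; 3,4 taken => place at 5.
995 hashes to 7; slot 7 is free => place at 7.
902 hashes to 5; 5 taken => place at 6.
614 hashes to 3; 3,4,5,6,7 taken => place at 8.
Table: [_, _, _, 458, 120, 978, 902, 995, 614, 503, _, _, _]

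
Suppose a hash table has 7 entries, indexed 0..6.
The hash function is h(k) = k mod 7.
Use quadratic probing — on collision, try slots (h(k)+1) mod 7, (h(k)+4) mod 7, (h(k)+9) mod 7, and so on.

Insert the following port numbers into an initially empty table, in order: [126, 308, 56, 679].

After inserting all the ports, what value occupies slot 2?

679

126: h=0 -> slot 0
308: h=0, probe 0,1 -> slot 1
56: h=0, probe 0,1,4 -> slot 4
679: h=0, probe 0,1,4,2 -> slot 2
Table: [126, 308, 679, _, 56, _, _]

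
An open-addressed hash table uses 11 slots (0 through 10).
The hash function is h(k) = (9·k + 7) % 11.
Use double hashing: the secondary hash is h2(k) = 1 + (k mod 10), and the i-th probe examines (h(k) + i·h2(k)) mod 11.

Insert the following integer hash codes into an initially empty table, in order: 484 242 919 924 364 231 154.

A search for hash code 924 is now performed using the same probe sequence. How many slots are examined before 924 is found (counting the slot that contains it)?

2

Insert 484: h=7, slot 7 empty -> index 7.
Insert 242: h=7, h2=3, slot 7 occupied -> index 10.
Insert 919: h=6, slot 6 empty -> index 6.
Insert 924: h=7, h2=5, slot 7 occupied -> index 1.
Insert 364: h=5, slot 5 empty -> index 5.
Insert 231: h=7, h2=2, slot 7 occupied -> index 9.
Insert 154: h=7, h2=5, slots 7,1,6 occupied -> index 0.
Table: [154, 924, _, _, _, 364, 919, 484, _, 231, 242]
Lookup 924: h=7, h2=5, probe 7,1 → found at 1.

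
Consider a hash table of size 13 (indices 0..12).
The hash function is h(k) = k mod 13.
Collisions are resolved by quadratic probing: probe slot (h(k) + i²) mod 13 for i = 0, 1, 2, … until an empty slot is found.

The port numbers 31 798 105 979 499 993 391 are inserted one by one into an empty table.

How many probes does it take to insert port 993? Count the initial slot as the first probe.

5

Insert 31: h=5, slot 5 empty -> index 5.
Insert 798: h=5, slot 5 occupied -> index 6.
Insert 105: h=1, slot 1 empty -> index 1.
Insert 979: h=4, slot 4 empty -> index 4.
Insert 499: h=5, slots 5,6 occupied -> index 9.
Insert 993: h=5, slots 5,6,9,1 occupied -> index 8.
Insert 391: h=1, slot 1 occupied -> index 2.
Table: [—, 105, 391, —, 979, 31, 798, —, 993, 499, —, —, —]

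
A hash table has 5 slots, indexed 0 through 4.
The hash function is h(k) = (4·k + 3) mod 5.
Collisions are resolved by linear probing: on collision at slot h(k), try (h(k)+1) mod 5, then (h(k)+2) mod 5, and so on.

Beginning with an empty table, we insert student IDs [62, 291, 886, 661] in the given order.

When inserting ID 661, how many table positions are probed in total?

3

Insert 62: h=1, slot 1 empty -> index 1.
Insert 291: h=2, slot 2 empty -> index 2.
Insert 886: h=2, slot 2 occupied -> index 3.
Insert 661: h=2, slots 2,3 occupied -> index 4.
Table: [∅, 62, 291, 886, 661]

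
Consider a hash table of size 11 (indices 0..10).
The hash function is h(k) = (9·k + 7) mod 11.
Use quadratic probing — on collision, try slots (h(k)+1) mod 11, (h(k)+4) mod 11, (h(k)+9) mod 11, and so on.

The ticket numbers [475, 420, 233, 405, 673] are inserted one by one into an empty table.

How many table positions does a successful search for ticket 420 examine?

475: h=3 => slot 3
420: h=3, probe 3,4 => slot 4
233: h=3, probe 3,4,7 => slot 7
405: h=0 => slot 0
673: h=3, probe 3,4,7,1 => slot 1
Table: [405, 673, ∅, 475, 420, ∅, ∅, 233, ∅, ∅, ∅]
Lookup 420: h=3, probe 3,4 → found at 4.

2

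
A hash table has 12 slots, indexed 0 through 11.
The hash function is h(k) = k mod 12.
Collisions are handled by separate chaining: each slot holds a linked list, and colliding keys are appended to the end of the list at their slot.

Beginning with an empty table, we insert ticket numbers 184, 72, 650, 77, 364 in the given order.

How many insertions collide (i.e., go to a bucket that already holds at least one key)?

Insert 184: h=4, bucket 4 empty -> new chain.
Insert 72: h=0, bucket 0 empty -> new chain.
Insert 650: h=2, bucket 2 empty -> new chain.
Insert 77: h=5, bucket 5 empty -> new chain.
Insert 364: h=4, bucket 4 nonempty -> append to chain.
Final buckets:
0: 72
1: —
2: 650
3: —
4: 184 -> 364
5: 77
6: —
7: —
8: —
9: —
10: —
11: —

1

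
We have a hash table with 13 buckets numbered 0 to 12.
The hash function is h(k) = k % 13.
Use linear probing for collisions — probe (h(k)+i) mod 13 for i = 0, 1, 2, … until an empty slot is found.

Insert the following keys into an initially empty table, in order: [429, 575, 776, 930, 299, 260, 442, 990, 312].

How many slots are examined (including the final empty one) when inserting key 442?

5

429: h=0 => slot 0
575: h=3 => slot 3
776: h=9 => slot 9
930: h=7 => slot 7
299: h=0, probe 0,1 => slot 1
260: h=0, probe 0,1,2 => slot 2
442: h=0, probe 0,1,2,3,4 => slot 4
990: h=2, probe 2,3,4,5 => slot 5
312: h=0, probe 0,1,2,3,4,5,6 => slot 6
Table: [429, 299, 260, 575, 442, 990, 312, 930, —, 776, —, —, —]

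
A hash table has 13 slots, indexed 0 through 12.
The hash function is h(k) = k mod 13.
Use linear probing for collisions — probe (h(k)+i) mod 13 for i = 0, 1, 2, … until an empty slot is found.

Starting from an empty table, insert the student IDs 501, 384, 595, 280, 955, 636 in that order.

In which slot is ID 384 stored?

8

501: h=7 → slot 7
384: h=7, probe 7,8 → slot 8
595: h=10 → slot 10
280: h=7, probe 7,8,9 → slot 9
955: h=6 → slot 6
636: h=12 → slot 12
Table: [., ., ., ., ., ., 955, 501, 384, 280, 595, ., 636]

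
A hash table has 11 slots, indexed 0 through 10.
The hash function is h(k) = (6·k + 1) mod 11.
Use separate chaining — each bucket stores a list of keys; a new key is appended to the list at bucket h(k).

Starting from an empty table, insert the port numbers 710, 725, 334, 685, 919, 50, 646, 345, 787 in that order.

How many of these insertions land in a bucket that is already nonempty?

Insert 710: h=4, bucket 4 empty → new chain.
Insert 725: h=6, bucket 6 empty → new chain.
Insert 334: h=3, bucket 3 empty → new chain.
Insert 685: h=8, bucket 8 empty → new chain.
Insert 919: h=4, bucket 4 nonempty → append to chain.
Insert 50: h=4, bucket 4 nonempty → append to chain.
Insert 646: h=5, bucket 5 empty → new chain.
Insert 345: h=3, bucket 3 nonempty → append to chain.
Insert 787: h=4, bucket 4 nonempty → append to chain.
Final buckets:
0: ∅
1: ∅
2: ∅
3: 334 -> 345
4: 710 -> 919 -> 50 -> 787
5: 646
6: 725
7: ∅
8: 685
9: ∅
10: ∅

4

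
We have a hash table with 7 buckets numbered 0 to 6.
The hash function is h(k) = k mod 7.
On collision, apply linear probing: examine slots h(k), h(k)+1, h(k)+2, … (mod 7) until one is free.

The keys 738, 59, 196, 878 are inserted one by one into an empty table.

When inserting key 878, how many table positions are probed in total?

Insert 738: h=3, slot 3 empty → index 3.
Insert 59: h=3, slot 3 occupied → index 4.
Insert 196: h=0, slot 0 empty → index 0.
Insert 878: h=3, slots 3,4 occupied → index 5.
Table: [196, —, —, 738, 59, 878, —]

3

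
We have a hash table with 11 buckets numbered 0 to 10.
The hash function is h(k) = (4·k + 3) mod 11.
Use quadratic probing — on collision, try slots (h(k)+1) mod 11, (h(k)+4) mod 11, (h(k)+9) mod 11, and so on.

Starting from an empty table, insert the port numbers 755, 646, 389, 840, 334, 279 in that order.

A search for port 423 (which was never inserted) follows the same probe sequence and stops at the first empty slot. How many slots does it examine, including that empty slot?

3

Insert 755: h=9, slot 9 empty → index 9.
Insert 646: h=2, slot 2 empty → index 2.
Insert 389: h=8, slot 8 empty → index 8.
Insert 840: h=8, slots 8,9 occupied → index 1.
Insert 334: h=8, slots 8,9,1 occupied → index 6.
Insert 279: h=8, slots 8,9,1,6,2 occupied → index 0.
Table: [279, 840, 646, -, -, -, 334, -, 389, 755, -]
Lookup 423: h=1, probe 1,2,5 → slot 5 empty, not found.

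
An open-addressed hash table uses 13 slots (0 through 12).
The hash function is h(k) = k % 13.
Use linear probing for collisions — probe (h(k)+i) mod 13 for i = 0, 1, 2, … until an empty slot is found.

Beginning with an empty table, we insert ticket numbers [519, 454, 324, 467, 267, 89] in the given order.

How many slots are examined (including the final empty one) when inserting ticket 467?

4

519: h=12 → slot 12
454: h=12, probe 12,0 → slot 0
324: h=12, probe 12,0,1 → slot 1
467: h=12, probe 12,0,1,2 → slot 2
267: h=7 → slot 7
89: h=11 → slot 11
Table: [454, 324, 467, ∅, ∅, ∅, ∅, 267, ∅, ∅, ∅, 89, 519]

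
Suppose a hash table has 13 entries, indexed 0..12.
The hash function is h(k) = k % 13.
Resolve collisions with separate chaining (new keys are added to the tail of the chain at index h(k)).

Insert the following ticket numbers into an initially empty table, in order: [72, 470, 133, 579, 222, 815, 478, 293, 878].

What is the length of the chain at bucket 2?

1

Insert 72: h=7, bucket 7 empty → new chain.
Insert 470: h=2, bucket 2 empty → new chain.
Insert 133: h=3, bucket 3 empty → new chain.
Insert 579: h=7, bucket 7 nonempty → append to chain.
Insert 222: h=1, bucket 1 empty → new chain.
Insert 815: h=9, bucket 9 empty → new chain.
Insert 478: h=10, bucket 10 empty → new chain.
Insert 293: h=7, bucket 7 nonempty → append to chain.
Insert 878: h=7, bucket 7 nonempty → append to chain.
Final buckets:
0: .
1: 222
2: 470
3: 133
4: .
5: .
6: .
7: 72 -> 579 -> 293 -> 878
8: .
9: 815
10: 478
11: .
12: .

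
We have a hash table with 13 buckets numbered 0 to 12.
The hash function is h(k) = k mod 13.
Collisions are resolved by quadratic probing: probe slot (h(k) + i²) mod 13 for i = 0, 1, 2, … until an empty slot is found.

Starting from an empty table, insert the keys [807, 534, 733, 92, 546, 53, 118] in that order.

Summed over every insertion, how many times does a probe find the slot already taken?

14

807: h=1 => slot 1
534: h=1, probe 1,2 => slot 2
733: h=5 => slot 5
92: h=1, probe 1,2,5,10 => slot 10
546: h=0 => slot 0
53: h=1, probe 1,2,5,10,4 => slot 4
118: h=1, probe 1,2,5,10,4,0,11 => slot 11
Table: [546, 807, 534, ∅, 53, 733, ∅, ∅, ∅, ∅, 92, 118, ∅]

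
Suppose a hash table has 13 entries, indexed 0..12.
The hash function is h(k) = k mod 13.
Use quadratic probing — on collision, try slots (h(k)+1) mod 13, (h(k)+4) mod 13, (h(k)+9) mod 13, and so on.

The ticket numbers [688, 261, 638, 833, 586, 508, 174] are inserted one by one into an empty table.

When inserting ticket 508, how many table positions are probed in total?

688 hashes to 12; slot 12 is free => place at 12.
261 hashes to 1; slot 1 is free => place at 1.
638 hashes to 1; 1 taken => place at 2.
833 hashes to 1; 1,2 taken => place at 5.
586 hashes to 1; 1,2,5 taken => place at 10.
508 hashes to 1; 1,2,5,10 taken => place at 4.
174 hashes to 5; 5 taken => place at 6.
Table: [-, 261, 638, -, 508, 833, 174, -, -, -, 586, -, 688]

5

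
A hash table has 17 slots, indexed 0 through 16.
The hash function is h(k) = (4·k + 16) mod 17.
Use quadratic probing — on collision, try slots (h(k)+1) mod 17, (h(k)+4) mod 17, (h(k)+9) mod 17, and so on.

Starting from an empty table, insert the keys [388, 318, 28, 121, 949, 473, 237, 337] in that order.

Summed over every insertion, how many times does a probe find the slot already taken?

7

Insert 388: h=4, slot 4 empty -> index 4.
Insert 318: h=13, slot 13 empty -> index 13.
Insert 28: h=9, slot 9 empty -> index 9.
Insert 121: h=7, slot 7 empty -> index 7.
Insert 949: h=4, slot 4 occupied -> index 5.
Insert 473: h=4, slots 4,5 occupied -> index 8.
Insert 237: h=12, slot 12 empty -> index 12.
Insert 337: h=4, slots 4,5,8,13 occupied -> index 3.
Table: [—, —, —, 337, 388, 949, —, 121, 473, 28, —, —, 237, 318, —, —, —]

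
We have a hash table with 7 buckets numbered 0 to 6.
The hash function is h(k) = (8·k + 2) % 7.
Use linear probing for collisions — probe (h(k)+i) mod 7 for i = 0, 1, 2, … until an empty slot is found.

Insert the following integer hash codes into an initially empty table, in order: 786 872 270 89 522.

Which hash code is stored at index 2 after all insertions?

786 hashes to 4; slot 4 is free → place at 4.
872 hashes to 6; slot 6 is free → place at 6.
270 hashes to 6; 6 taken → place at 0.
89 hashes to 0; 0 taken → place at 1.
522 hashes to 6; 6,0,1 taken → place at 2.
Table: [270, 89, 522, _, 786, _, 872]

522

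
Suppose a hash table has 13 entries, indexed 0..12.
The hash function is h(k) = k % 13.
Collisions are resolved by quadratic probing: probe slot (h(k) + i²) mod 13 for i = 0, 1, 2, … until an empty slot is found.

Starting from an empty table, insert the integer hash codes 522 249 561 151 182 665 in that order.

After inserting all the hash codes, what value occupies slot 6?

561

522: h=2 → slot 2
249: h=2, probe 2,3 → slot 3
561: h=2, probe 2,3,6 → slot 6
151: h=8 → slot 8
182: h=0 → slot 0
665: h=2, probe 2,3,6,11 → slot 11
Table: [182, _, 522, 249, _, _, 561, _, 151, _, _, 665, _]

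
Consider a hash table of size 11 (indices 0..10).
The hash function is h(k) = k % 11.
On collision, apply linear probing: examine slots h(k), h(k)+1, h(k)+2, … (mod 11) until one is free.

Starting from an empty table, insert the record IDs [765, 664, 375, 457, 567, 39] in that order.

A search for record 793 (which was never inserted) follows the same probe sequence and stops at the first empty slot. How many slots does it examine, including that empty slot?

2

Insert 765: h=6, slot 6 empty => index 6.
Insert 664: h=4, slot 4 empty => index 4.
Insert 375: h=1, slot 1 empty => index 1.
Insert 457: h=6, slot 6 occupied => index 7.
Insert 567: h=6, slots 6,7 occupied => index 8.
Insert 39: h=6, slots 6,7,8 occupied => index 9.
Table: [_, 375, _, _, 664, _, 765, 457, 567, 39, _]
Lookup 793: h=1, probe 1,2 → slot 2 empty, not found.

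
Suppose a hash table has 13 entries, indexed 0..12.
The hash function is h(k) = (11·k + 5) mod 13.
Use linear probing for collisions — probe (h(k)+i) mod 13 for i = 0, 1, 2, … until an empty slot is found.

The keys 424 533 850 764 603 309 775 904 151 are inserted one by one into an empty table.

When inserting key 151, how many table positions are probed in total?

Insert 424: h=2, slot 2 empty → index 2.
Insert 533: h=5, slot 5 empty → index 5.
Insert 850: h=8, slot 8 empty → index 8.
Insert 764: h=11, slot 11 empty → index 11.
Insert 603: h=8, slot 8 occupied → index 9.
Insert 309: h=11, slot 11 occupied → index 12.
Insert 775: h=2, slot 2 occupied → index 3.
Insert 904: h=4, slot 4 empty → index 4.
Insert 151: h=2, slots 2,3,4,5 occupied → index 6.
Table: [—, —, 424, 775, 904, 533, 151, —, 850, 603, —, 764, 309]

5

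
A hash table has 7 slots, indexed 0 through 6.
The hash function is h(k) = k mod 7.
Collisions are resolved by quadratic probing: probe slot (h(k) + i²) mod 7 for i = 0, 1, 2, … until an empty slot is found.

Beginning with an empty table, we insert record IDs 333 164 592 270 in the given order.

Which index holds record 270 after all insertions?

1

333: h=4 -> slot 4
164: h=3 -> slot 3
592: h=4, probe 4,5 -> slot 5
270: h=4, probe 4,5,1 -> slot 1
Table: [-, 270, -, 164, 333, 592, -]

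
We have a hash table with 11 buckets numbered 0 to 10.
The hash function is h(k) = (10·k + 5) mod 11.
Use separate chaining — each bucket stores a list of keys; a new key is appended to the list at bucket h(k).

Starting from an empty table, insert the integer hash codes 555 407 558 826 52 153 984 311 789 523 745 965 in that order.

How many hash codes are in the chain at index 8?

5

555 -> bucket 0
407 -> bucket 5
558 -> bucket 8
826 -> bucket 4
52 -> bucket 8 (collision)
153 -> bucket 6
984 -> bucket 0 (collision)
311 -> bucket 2
789 -> bucket 8 (collision)
523 -> bucket 10
745 -> bucket 8 (collision)
965 -> bucket 8 (collision)
Final buckets:
0: 555 -> 984
1: .
2: 311
3: .
4: 826
5: 407
6: 153
7: .
8: 558 -> 52 -> 789 -> 745 -> 965
9: .
10: 523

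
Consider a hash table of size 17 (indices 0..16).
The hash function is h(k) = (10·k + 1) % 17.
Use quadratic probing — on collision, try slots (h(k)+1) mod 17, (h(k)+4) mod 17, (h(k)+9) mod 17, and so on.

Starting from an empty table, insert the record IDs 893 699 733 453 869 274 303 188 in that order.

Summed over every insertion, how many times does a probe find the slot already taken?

9

893 hashes to 6; slot 6 is free => place at 6.
699 hashes to 4; slot 4 is free => place at 4.
733 hashes to 4; 4 taken => place at 5.
453 hashes to 9; slot 9 is free => place at 9.
869 hashes to 4; 4,5 taken => place at 8.
274 hashes to 4; 4,5,8 taken => place at 13.
303 hashes to 5; 5,6,9 taken => place at 14.
188 hashes to 11; slot 11 is free => place at 11.
Table: [_, _, _, _, 699, 733, 893, _, 869, 453, _, 188, _, 274, 303, _, _]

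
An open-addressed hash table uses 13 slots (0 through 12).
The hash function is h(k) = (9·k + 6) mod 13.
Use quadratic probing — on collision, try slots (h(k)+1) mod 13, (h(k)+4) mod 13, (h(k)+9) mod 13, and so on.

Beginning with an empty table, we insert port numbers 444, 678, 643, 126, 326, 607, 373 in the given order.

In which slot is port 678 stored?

Insert 444: h=11, slot 11 empty -> index 11.
Insert 678: h=11, slot 11 occupied -> index 12.
Insert 643: h=8, slot 8 empty -> index 8.
Insert 126: h=9, slot 9 empty -> index 9.
Insert 326: h=2, slot 2 empty -> index 2.
Insert 607: h=9, slot 9 occupied -> index 10.
Insert 373: h=9, slots 9,10 occupied -> index 0.
Table: [373, ∅, 326, ∅, ∅, ∅, ∅, ∅, 643, 126, 607, 444, 678]

12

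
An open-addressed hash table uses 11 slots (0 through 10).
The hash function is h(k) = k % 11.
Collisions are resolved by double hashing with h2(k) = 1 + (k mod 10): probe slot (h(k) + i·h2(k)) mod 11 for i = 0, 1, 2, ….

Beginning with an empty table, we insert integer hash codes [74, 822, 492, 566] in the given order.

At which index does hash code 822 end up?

74 hashes to 8; slot 8 is free => place at 8.
822 hashes to 8, h2=3; 8 taken => place at 0.
492 hashes to 8, h2=3; 8,0 taken => place at 3.
566 hashes to 5; slot 5 is free => place at 5.
Table: [822, ., ., 492, ., 566, ., ., 74, ., .]

0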